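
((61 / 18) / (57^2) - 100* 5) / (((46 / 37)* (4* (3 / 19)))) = -1081914743 / 1699056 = -636.77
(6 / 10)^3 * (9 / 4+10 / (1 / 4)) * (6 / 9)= 1521 / 250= 6.08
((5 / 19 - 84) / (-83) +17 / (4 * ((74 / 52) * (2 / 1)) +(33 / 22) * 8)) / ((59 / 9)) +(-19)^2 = 537810559 / 1488688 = 361.26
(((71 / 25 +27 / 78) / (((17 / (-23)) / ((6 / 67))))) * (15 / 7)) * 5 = -428697 / 103649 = -4.14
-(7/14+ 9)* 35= -665/2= -332.50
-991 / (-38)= 991 / 38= 26.08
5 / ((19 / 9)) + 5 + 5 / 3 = 515 / 57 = 9.04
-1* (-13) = 13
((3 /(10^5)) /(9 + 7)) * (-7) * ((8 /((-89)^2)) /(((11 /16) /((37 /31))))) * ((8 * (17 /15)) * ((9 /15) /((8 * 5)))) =-13209 /4220407812500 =-0.00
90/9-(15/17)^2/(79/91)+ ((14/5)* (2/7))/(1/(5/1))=13.10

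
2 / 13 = 0.15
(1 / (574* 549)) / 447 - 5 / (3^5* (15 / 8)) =-41736661 / 3803255694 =-0.01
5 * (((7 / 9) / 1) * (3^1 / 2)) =35 / 6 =5.83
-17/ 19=-0.89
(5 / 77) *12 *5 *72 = 21600 / 77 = 280.52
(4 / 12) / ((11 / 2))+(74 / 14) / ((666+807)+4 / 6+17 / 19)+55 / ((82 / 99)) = 645243086 / 9707775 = 66.47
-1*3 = -3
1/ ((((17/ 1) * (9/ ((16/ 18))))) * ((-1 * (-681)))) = 8/ 937737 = 0.00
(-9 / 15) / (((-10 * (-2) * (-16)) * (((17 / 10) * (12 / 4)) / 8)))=1 / 340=0.00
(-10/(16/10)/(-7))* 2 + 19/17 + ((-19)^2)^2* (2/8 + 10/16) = 114033.78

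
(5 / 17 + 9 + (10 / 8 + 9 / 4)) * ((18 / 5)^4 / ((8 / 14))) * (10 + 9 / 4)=195786801 / 4250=46067.48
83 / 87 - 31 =-2614 / 87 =-30.05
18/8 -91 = -355/4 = -88.75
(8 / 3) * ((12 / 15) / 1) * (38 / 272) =76 / 255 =0.30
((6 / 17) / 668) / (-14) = -3 / 79492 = -0.00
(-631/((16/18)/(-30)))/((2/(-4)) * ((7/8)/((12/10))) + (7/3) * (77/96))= 3066660/217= 14132.07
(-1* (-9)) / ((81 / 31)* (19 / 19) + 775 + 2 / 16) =248 / 21431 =0.01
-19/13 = -1.46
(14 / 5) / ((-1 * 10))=-7 / 25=-0.28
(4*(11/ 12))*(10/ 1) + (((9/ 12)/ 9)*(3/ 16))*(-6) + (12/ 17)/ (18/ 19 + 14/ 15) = 4040069/ 109344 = 36.95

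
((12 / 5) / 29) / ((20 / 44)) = 132 / 725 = 0.18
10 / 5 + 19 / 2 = 23 / 2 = 11.50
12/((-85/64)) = -768/85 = -9.04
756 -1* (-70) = 826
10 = 10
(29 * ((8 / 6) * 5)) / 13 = 14.87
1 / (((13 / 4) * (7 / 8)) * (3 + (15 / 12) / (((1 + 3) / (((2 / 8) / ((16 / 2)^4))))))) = 0.12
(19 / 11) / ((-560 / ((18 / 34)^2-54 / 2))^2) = 25749009 / 6548046400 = 0.00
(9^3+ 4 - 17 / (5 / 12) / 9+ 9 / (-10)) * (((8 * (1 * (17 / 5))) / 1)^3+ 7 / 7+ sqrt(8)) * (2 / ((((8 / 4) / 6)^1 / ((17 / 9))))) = 742118 * sqrt(2) / 45+ 103714330031 / 625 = 165966250.57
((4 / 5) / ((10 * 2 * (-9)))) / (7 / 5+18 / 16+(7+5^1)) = -8 / 26145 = -0.00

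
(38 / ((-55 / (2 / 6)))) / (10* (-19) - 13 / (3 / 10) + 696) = -0.00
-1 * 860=-860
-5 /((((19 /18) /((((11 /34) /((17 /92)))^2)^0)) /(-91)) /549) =236647.89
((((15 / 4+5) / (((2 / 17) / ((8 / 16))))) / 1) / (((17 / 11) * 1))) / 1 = 24.06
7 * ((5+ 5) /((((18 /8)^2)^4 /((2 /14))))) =0.02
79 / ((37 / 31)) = 2449 / 37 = 66.19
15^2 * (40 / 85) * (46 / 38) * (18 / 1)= 745200 / 323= 2307.12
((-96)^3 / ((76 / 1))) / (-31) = 221184 / 589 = 375.52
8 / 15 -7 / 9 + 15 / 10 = 113 / 90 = 1.26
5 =5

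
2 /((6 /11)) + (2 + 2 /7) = 125 /21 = 5.95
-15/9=-5/3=-1.67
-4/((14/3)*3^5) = -2/567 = -0.00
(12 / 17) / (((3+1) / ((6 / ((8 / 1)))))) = 9 / 68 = 0.13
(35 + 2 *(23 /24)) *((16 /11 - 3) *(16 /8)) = -7531 /66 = -114.11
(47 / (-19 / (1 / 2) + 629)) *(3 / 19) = 47 / 3743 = 0.01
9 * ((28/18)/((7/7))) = 14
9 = 9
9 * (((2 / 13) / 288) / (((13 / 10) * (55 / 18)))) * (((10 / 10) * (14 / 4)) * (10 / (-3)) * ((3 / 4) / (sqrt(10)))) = -63 * sqrt(10) / 59488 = -0.00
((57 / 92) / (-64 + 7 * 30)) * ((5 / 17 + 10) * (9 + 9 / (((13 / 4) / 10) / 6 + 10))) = 12535425 / 28999688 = 0.43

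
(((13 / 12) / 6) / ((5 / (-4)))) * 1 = -13 / 90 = -0.14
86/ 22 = 43/ 11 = 3.91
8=8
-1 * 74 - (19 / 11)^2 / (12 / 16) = -28306 / 363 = -77.98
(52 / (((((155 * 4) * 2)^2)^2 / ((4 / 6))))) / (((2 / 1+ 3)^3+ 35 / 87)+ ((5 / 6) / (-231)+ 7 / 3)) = 87087 / 758626103804960000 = 0.00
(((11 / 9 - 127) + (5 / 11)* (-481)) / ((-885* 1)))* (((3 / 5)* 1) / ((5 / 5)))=34097 / 146025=0.23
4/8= 1/2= 0.50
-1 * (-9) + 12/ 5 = 57/ 5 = 11.40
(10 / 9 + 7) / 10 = 0.81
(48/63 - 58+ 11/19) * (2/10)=-22607/1995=-11.33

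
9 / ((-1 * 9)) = -1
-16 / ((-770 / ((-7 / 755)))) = -8 / 41525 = -0.00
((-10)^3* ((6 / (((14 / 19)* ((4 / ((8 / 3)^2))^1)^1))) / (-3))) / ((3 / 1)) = 304000 / 189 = 1608.47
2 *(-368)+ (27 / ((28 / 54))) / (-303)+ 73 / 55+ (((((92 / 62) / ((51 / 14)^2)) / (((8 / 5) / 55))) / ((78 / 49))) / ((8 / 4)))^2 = -4511994487995500306299 / 6152270075034042960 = -733.39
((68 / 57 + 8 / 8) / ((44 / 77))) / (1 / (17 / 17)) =875 / 228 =3.84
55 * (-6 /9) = -110 /3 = -36.67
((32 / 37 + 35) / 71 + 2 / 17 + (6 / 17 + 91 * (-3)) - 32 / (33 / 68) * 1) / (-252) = 124518235 / 92846061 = 1.34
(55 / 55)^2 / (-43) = -1 / 43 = -0.02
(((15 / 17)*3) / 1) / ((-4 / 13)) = -585 / 68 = -8.60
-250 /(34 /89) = -11125 /17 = -654.41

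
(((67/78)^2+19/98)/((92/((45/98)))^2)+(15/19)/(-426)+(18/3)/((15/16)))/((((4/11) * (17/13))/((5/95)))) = 1278206422512916237/1804977104510827520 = 0.71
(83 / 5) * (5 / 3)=83 / 3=27.67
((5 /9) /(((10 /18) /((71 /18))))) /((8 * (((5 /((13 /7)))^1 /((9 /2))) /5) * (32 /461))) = 425503 /7168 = 59.36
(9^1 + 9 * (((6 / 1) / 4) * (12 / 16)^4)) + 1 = 7307 / 512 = 14.27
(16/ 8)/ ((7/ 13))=26/ 7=3.71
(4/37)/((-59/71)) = -284/2183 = -0.13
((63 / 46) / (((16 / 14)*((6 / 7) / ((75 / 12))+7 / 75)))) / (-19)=-231525 / 846032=-0.27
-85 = -85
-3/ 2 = -1.50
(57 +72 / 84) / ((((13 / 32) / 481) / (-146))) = -70009920 / 7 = -10001417.14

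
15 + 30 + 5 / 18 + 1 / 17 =13873 / 306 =45.34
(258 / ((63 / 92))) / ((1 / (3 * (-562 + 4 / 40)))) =-22228764 / 35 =-635107.54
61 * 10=610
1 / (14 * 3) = 1 / 42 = 0.02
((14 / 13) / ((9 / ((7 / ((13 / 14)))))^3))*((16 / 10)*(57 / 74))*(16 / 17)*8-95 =-1945412183461 / 21827315835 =-89.13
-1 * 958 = -958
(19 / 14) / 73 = 19 / 1022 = 0.02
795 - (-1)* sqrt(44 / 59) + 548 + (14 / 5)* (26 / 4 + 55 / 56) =2* sqrt(649) / 59 + 27279 / 20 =1364.81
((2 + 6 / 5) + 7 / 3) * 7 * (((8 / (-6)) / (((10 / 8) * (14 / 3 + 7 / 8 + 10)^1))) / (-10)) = 37184 / 139875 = 0.27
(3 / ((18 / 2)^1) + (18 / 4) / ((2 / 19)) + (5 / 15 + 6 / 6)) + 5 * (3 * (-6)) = -547 / 12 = -45.58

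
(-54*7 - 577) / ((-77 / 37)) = 35335 / 77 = 458.90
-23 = -23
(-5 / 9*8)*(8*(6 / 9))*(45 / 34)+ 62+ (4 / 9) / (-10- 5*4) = 70256 / 2295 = 30.61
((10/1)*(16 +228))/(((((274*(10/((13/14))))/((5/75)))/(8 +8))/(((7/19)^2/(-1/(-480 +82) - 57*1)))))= -2719136/1294536975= -0.00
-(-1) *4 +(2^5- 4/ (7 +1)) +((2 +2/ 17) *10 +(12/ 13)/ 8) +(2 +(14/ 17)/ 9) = 117119/ 1989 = 58.88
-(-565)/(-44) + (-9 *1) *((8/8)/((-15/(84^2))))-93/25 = 4638743/1100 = 4217.04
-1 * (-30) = 30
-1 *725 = -725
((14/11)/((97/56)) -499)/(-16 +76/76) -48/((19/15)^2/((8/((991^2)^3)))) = 181791733169852714178713449/5472739889256807992797005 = 33.22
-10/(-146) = 5/73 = 0.07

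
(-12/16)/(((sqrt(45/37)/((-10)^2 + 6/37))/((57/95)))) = -5559 * sqrt(185)/1850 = -40.87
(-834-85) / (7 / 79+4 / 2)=-72601 / 165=-440.01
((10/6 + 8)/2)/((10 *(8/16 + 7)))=29/450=0.06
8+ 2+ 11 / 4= 51 / 4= 12.75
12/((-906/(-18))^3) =324/3442951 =0.00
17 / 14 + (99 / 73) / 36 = 2559 / 2044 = 1.25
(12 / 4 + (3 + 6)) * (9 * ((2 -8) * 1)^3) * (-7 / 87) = 54432 / 29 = 1876.97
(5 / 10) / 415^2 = 1 / 344450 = 0.00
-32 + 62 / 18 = -28.56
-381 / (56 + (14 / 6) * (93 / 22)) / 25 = -2794 / 12075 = -0.23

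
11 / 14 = 0.79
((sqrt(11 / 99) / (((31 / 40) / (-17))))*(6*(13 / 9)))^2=312582400 / 77841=4015.65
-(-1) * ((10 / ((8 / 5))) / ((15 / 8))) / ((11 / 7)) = 70 / 33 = 2.12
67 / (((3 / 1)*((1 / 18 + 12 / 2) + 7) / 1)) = 402 / 235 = 1.71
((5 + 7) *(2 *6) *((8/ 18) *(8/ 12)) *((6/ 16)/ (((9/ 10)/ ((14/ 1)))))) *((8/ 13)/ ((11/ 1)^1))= 17920/ 1287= 13.92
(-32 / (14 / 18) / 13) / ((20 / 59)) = -4248 / 455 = -9.34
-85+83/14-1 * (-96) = 237/14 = 16.93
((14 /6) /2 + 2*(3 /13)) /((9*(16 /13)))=127 /864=0.15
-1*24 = -24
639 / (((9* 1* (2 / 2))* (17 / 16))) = 1136 / 17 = 66.82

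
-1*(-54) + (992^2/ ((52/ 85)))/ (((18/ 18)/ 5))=104557502/ 13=8042884.77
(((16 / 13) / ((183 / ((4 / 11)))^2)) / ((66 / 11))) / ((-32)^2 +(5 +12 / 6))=128 / 162933663321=0.00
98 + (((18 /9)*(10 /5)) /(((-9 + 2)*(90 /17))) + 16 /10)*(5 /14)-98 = 235 /441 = 0.53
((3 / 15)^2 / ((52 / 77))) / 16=77 / 20800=0.00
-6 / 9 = -2 / 3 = -0.67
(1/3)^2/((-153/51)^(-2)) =1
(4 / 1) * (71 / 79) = 284 / 79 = 3.59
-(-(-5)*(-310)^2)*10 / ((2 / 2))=-4805000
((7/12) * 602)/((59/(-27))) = -18963/118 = -160.70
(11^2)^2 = 14641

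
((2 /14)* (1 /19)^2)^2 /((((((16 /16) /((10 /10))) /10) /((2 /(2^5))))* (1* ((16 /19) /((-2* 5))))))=-25 /21509824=-0.00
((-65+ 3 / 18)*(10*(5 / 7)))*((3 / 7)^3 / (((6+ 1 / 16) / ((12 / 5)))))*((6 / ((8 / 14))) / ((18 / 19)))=-5321520 / 33271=-159.94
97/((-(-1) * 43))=97/43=2.26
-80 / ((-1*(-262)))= -40 / 131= -0.31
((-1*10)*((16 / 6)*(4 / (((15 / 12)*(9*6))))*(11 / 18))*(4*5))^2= 198246400 / 531441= 373.04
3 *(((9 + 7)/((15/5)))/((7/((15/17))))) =240/119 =2.02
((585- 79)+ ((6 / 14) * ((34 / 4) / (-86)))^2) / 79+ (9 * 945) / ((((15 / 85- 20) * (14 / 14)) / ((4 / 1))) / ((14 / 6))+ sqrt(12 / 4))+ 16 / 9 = -1405194214685966653 / 117632193947856- 642342960 * sqrt(3) / 114131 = -21693.85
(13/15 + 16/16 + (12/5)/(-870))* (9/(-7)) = -12162/5075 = -2.40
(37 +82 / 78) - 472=-16924 / 39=-433.95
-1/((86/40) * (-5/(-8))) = -0.74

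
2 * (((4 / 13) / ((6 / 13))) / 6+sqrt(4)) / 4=19 / 18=1.06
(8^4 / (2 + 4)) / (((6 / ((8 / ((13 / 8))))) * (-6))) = -32768 / 351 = -93.36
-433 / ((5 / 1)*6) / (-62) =433 / 1860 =0.23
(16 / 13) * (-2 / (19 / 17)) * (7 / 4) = -952 / 247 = -3.85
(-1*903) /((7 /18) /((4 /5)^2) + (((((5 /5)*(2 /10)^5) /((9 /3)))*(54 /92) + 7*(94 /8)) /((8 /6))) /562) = -1313120025000 /1043229809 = -1258.71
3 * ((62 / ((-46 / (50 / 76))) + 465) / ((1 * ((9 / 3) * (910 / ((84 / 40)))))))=243381 / 227240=1.07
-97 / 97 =-1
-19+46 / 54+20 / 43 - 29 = -54199 / 1161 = -46.68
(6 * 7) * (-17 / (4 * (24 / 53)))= -6307 / 16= -394.19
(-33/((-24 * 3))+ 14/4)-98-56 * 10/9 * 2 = -15731/72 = -218.49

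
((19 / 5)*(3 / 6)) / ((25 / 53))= 1007 / 250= 4.03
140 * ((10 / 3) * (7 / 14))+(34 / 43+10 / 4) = 61049 / 258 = 236.62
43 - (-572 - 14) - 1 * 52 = 577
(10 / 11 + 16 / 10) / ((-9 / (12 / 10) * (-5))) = 0.07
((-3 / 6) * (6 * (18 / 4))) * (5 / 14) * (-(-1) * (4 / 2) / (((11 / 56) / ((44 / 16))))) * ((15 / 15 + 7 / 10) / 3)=-153 / 2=-76.50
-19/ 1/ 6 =-19/ 6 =-3.17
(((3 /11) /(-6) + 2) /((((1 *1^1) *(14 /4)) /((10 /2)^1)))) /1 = 215 /77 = 2.79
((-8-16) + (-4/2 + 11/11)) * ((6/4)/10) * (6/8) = -45/16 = -2.81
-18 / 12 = -1.50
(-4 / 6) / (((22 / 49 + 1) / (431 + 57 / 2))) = -45031 / 213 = -211.41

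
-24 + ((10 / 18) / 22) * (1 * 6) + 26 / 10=-3506 / 165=-21.25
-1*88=-88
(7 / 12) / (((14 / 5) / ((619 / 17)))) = 3095 / 408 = 7.59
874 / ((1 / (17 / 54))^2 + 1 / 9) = 2273274 / 26533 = 85.68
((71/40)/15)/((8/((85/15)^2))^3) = 1713767399/223948800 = 7.65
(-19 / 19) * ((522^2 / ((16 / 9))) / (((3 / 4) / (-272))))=55586736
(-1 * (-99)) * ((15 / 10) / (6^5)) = 11 / 576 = 0.02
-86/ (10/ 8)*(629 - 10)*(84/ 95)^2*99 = -3296291.75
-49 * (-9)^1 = 441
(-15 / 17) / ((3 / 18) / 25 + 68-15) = -2250 / 135167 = -0.02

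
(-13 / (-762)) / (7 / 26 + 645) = 169 / 6392037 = 0.00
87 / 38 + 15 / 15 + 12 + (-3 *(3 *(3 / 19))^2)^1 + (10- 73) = -34933 / 722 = -48.38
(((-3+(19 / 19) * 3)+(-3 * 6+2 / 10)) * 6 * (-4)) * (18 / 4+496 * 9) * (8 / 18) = 4242096 / 5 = 848419.20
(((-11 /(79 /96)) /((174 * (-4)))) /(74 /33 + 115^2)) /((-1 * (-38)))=726 /19000364971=0.00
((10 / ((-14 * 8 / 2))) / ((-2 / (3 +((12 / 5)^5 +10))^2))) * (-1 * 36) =-107724027663 / 3906250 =-27577.35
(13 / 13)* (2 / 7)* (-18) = -36 / 7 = -5.14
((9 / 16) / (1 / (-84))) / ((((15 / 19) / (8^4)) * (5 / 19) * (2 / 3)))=-34933248 / 25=-1397329.92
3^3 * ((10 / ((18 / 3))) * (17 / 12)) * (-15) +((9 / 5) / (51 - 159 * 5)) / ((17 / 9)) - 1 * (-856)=-100.25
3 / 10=0.30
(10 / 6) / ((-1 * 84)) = -5 / 252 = -0.02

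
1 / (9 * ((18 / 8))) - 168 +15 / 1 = -12389 / 81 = -152.95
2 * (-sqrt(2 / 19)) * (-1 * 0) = 0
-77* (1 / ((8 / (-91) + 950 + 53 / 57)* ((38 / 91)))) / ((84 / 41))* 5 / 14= -2667665 / 78912272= -0.03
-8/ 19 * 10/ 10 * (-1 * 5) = 40/ 19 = 2.11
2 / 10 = 1 / 5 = 0.20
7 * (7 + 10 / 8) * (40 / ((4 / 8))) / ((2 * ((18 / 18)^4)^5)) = 2310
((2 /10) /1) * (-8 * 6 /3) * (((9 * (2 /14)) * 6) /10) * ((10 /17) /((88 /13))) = -1404 /6545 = -0.21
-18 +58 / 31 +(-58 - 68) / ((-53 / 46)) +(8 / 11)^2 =18639448 / 198803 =93.76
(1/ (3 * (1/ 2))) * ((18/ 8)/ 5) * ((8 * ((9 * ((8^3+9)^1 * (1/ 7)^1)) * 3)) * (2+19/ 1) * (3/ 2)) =759618/ 5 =151923.60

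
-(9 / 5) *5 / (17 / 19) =-171 / 17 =-10.06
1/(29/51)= 51/29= 1.76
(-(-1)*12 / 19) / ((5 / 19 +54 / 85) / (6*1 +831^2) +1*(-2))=-704378340 / 2230529959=-0.32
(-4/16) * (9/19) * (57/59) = -27/236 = -0.11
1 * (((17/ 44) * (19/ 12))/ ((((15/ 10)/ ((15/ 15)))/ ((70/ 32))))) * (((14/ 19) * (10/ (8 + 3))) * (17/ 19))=354025/ 662112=0.53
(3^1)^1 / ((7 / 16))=48 / 7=6.86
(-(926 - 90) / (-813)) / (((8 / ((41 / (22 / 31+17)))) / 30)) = 8.93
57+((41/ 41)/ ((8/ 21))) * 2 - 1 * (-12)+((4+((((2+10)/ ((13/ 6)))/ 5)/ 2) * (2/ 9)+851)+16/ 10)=930.97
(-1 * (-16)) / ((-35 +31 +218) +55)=16 / 269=0.06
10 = 10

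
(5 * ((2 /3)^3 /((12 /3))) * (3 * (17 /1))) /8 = 85 /36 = 2.36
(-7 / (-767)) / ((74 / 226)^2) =89383 / 1050023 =0.09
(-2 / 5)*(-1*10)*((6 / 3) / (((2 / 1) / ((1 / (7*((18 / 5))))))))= 0.16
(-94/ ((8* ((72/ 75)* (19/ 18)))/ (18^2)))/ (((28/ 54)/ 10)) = -38545875/ 532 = -72454.65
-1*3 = -3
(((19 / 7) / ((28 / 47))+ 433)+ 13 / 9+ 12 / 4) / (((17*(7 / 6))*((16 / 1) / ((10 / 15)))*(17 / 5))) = 3898445 / 14274288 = 0.27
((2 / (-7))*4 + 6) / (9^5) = 34 / 413343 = 0.00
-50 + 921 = 871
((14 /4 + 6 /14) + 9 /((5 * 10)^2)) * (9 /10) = 619317 /175000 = 3.54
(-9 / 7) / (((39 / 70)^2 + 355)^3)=-151263000000 / 5277302981406352261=-0.00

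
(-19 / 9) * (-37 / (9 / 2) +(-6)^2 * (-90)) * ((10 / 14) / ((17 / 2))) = 5554460 / 9639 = 576.25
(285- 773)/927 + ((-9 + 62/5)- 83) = -371386/4635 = -80.13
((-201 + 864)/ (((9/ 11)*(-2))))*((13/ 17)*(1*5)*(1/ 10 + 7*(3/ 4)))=-198913/ 24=-8288.04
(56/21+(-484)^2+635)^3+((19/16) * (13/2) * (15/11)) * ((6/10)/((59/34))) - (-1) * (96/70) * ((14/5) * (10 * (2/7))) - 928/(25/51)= 635887684701596981617307/49064400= 12960266195074167.45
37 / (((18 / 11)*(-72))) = -407 / 1296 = -0.31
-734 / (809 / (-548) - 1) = 402232 / 1357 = 296.41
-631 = -631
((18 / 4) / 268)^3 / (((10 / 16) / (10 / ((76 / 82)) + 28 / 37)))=5917293 / 67659644480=0.00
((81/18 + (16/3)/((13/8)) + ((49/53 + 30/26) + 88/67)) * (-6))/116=-3094913/5354908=-0.58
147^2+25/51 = 1102084/51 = 21609.49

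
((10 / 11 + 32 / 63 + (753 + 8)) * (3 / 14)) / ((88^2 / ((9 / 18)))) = 528355 / 50088192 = 0.01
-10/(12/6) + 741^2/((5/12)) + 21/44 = 289913773/220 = 1317789.88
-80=-80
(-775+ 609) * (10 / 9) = -1660 / 9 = -184.44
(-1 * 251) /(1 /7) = -1757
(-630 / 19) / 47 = -0.71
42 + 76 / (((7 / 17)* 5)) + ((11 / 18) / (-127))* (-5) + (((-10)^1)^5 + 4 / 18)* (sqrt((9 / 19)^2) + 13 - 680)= 33774852945121 / 506730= 66652562.40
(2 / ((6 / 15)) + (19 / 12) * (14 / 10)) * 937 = 405721 / 60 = 6762.02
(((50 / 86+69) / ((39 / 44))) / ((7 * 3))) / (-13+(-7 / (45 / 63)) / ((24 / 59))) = -5265920 / 52250289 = -0.10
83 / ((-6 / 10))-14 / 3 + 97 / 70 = -9913 / 70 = -141.61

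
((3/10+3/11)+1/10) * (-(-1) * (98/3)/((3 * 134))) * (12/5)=7252/55275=0.13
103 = 103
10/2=5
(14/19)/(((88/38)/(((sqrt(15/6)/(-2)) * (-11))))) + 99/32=7 * sqrt(10)/8 + 99/32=5.86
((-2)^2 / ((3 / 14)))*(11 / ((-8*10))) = -77 / 30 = -2.57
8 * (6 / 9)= 16 / 3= 5.33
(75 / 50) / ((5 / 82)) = 123 / 5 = 24.60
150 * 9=1350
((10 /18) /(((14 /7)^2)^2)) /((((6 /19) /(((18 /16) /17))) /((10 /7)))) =475 /45696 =0.01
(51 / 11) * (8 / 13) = 408 / 143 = 2.85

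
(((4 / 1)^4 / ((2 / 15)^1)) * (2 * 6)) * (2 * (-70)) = -3225600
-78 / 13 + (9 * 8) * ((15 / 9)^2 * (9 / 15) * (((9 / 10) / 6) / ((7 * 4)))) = -75 / 14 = -5.36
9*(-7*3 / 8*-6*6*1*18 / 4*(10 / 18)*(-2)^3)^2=32148900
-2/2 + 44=43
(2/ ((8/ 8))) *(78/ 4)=39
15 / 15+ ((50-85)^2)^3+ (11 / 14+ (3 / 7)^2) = 180150031443 / 98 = 1838265626.97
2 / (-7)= -0.29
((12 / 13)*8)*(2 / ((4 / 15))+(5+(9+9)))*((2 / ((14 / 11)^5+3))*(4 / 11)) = 342950784 / 13272701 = 25.84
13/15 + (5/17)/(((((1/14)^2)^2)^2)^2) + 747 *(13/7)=1143425502349922324252/1785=640574511120404663.45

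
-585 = -585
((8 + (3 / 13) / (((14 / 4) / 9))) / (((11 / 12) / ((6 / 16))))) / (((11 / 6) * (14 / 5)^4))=6598125 / 211499288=0.03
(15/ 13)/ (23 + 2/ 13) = 15/ 301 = 0.05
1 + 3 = 4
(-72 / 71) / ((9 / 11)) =-88 / 71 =-1.24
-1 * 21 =-21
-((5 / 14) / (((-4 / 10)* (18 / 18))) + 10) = -255 / 28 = -9.11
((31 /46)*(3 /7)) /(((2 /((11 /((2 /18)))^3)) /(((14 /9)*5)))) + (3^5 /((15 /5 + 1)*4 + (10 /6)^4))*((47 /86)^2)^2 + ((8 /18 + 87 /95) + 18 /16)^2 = 7701977537885649586253483 /7067099836946404800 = 1089835.68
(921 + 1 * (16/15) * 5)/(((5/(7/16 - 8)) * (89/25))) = -1681295/4272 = -393.56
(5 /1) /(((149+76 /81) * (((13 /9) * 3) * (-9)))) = -27 /31577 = -0.00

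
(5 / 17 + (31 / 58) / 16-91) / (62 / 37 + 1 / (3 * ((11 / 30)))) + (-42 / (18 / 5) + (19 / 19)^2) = -2277661493 / 49789056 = -45.75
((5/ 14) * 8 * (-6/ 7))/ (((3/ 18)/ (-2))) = 1440/ 49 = 29.39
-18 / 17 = -1.06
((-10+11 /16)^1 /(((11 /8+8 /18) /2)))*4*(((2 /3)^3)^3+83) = -973983796 /286497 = -3399.63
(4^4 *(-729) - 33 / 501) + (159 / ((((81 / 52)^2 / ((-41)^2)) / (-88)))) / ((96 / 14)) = -1600271.02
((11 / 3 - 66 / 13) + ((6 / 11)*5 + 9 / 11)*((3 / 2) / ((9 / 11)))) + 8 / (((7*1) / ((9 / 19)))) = 5.63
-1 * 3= -3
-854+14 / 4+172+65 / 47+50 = -58949 / 94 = -627.12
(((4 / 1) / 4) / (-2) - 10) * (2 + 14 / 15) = -154 / 5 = -30.80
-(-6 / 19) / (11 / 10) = 60 / 209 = 0.29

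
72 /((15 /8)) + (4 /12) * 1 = 581 /15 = 38.73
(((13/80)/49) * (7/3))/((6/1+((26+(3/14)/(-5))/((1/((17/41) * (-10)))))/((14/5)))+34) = 3731/753000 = 0.00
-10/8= -5/4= -1.25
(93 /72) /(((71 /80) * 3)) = 310 /639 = 0.49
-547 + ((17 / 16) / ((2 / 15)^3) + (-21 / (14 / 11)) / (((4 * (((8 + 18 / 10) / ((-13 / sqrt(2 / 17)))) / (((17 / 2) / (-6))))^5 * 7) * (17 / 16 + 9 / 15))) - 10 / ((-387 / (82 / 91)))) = -26186166344626234375 * sqrt(34) / 87251931145580544 - 445073137 / 4507776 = -1848.73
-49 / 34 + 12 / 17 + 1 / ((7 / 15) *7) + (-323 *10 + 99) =-5216961 / 1666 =-3131.43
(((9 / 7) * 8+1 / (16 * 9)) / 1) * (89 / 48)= 923375 / 48384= 19.08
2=2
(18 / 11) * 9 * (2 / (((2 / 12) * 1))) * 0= 0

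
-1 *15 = -15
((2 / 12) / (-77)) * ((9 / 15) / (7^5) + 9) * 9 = -1134477 / 6470695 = -0.18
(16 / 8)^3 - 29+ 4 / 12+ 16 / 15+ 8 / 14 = -666 / 35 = -19.03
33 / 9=11 / 3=3.67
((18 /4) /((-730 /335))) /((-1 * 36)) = 67 /1168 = 0.06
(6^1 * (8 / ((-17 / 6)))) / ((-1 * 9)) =32 / 17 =1.88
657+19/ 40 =26299/ 40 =657.48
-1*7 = -7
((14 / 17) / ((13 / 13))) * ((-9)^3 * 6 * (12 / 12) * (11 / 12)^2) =-205821 / 68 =-3026.78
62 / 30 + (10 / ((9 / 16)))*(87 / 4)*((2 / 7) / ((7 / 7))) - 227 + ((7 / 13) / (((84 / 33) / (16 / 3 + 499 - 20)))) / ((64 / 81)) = 1771967 / 116480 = 15.21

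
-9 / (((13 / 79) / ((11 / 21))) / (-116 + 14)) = 2922.13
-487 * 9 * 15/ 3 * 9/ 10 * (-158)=3116313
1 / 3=0.33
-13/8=-1.62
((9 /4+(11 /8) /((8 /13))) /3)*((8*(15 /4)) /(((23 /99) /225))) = 31964625 /736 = 43430.20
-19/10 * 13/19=-13/10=-1.30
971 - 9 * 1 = 962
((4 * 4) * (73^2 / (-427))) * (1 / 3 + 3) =-852640 / 1281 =-665.60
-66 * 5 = -330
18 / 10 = 1.80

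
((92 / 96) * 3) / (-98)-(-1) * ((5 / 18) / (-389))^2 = -281906123 / 9609488784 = -0.03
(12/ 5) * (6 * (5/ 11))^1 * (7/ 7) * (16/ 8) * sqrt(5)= 29.27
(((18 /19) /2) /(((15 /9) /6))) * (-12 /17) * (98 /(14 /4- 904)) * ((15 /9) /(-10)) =-63504 /2908615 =-0.02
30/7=4.29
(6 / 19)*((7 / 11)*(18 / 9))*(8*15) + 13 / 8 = 83357 / 1672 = 49.85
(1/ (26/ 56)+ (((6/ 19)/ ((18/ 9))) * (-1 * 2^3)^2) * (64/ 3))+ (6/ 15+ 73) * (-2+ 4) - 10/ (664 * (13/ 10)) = 74730493/ 205010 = 364.52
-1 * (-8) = 8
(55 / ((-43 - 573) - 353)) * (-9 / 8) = 165 / 2584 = 0.06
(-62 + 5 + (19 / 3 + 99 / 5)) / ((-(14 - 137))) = -463 / 1845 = -0.25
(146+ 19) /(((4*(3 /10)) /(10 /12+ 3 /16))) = 13475 /96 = 140.36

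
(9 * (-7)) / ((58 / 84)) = -2646 / 29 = -91.24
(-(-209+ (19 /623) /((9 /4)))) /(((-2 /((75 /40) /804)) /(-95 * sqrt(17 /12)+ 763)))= -638623915 /3434688+ 556598825 * sqrt(51) /144256896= -158.38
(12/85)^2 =144/7225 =0.02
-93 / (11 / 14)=-1302 / 11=-118.36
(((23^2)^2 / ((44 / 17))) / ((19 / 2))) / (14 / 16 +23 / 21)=399612948 / 69179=5776.51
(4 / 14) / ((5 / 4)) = 8 / 35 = 0.23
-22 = -22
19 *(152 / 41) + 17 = 3585 / 41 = 87.44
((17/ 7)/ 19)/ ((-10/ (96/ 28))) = -204/ 4655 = -0.04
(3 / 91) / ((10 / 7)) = 3 / 130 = 0.02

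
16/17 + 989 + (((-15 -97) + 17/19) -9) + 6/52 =869.95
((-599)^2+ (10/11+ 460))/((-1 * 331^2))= -3951881/1205171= -3.28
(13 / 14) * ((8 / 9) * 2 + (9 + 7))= 1040 / 63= 16.51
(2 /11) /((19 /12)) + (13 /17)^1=3125 /3553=0.88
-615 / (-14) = 615 / 14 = 43.93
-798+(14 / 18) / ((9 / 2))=-64624 / 81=-797.83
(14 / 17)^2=0.68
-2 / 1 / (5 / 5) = -2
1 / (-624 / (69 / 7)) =-23 / 1456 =-0.02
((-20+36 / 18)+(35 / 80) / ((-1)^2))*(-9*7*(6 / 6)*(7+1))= 17703 / 2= 8851.50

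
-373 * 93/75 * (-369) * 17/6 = 24178233/50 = 483564.66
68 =68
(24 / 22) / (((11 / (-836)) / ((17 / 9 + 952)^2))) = -75439314.48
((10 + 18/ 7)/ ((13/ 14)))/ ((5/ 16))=2816/ 65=43.32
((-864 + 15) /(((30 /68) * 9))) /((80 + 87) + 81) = -4811 /5580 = -0.86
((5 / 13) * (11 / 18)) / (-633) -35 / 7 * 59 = -295.00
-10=-10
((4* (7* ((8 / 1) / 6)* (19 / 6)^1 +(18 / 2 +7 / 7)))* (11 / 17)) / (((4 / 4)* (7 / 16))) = 250624 / 1071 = 234.01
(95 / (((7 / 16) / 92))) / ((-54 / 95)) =-6642400 / 189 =-35144.97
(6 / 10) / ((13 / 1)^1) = 3 / 65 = 0.05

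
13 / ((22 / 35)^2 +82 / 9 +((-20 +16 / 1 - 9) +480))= 143325 / 5253481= 0.03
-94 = -94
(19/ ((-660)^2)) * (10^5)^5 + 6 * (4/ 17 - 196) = 8074999999999999978254848/ 18513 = 436179981634527087897.96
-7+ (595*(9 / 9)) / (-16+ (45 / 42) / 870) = -574077 / 12991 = -44.19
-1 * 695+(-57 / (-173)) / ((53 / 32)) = -6370631 / 9169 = -694.80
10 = 10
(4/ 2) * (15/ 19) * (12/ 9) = 40/ 19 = 2.11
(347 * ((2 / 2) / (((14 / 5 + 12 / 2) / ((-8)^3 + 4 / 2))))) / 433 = -442425 / 9526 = -46.44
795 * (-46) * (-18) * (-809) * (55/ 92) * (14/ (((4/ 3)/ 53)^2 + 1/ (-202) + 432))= -4552233166556460/ 441219827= -10317381.24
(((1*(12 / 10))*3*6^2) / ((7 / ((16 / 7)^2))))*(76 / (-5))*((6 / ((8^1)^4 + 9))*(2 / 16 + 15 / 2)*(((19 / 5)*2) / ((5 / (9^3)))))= -18156.97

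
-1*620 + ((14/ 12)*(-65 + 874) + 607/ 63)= 42017/ 126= 333.47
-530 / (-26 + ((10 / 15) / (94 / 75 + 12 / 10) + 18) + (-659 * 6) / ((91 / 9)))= 4437160 / 3338613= 1.33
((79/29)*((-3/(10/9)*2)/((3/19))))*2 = -27018/145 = -186.33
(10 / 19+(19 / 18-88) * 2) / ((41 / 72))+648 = 267632 / 779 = 343.56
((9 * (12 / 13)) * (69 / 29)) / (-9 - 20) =-7452 / 10933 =-0.68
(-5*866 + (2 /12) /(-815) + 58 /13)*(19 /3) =-5224515367 /190710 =-27395.08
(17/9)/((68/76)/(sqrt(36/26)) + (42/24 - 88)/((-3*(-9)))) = -0.78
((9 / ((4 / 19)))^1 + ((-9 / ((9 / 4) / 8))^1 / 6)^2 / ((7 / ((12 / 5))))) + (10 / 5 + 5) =24991 / 420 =59.50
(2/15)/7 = 2/105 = 0.02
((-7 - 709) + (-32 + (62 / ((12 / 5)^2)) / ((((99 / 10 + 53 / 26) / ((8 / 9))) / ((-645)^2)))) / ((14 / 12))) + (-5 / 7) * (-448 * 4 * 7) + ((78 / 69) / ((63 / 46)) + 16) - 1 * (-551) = 7200478921 / 24444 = 294570.40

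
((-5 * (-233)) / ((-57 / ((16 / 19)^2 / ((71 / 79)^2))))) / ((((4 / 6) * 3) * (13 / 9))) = -2791973760 / 449490847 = -6.21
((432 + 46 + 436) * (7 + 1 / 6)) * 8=157208 / 3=52402.67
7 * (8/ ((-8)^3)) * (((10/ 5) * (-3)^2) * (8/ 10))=-63/ 40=-1.58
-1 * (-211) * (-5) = -1055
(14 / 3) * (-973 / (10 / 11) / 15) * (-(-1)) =-74921 / 225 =-332.98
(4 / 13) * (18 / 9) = 8 / 13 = 0.62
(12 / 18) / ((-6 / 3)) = -0.33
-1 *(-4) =4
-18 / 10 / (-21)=0.09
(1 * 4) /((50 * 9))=2 /225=0.01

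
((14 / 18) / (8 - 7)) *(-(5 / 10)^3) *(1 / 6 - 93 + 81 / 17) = 62881 / 7344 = 8.56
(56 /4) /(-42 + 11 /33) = -42 /125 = -0.34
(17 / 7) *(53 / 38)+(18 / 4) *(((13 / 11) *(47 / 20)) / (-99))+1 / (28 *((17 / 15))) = 3.29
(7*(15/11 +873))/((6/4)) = 44884/11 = 4080.36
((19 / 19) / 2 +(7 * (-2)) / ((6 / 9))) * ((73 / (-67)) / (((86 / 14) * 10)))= 20951 / 57620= 0.36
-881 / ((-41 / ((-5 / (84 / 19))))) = -83695 / 3444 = -24.30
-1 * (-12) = 12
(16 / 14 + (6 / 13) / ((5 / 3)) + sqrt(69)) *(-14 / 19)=-14 *sqrt(69) / 19 - 68 / 65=-7.17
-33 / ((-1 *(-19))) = -33 / 19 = -1.74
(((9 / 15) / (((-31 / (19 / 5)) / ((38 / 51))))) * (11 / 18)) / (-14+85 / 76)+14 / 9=1827054 / 1172575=1.56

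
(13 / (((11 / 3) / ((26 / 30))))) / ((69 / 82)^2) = 1136356 / 261855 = 4.34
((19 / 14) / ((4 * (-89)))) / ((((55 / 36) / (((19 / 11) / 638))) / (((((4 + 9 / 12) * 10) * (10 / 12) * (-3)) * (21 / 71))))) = 925965 / 3902513296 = 0.00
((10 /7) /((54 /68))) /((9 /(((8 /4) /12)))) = 170 /5103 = 0.03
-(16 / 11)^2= -256 / 121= -2.12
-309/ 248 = -1.25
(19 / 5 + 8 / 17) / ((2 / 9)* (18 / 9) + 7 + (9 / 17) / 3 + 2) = 0.44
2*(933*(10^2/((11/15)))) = 2799000/11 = 254454.55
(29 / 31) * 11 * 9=2871 / 31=92.61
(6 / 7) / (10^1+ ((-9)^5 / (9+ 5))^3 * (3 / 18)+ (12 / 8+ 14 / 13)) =-20384 / 297398301615397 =-0.00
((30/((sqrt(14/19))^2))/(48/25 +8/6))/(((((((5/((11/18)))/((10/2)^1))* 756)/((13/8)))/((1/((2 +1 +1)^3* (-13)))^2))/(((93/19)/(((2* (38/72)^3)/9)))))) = 31073625/8733332701184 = 0.00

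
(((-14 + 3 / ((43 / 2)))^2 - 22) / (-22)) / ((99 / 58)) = -3040534 / 671187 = -4.53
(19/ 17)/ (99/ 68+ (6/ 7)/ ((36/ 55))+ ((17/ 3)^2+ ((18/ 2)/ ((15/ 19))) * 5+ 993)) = 0.00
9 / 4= 2.25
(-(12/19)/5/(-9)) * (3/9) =4/855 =0.00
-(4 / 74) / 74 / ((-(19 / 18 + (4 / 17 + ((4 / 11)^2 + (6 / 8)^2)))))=296208 / 805170505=0.00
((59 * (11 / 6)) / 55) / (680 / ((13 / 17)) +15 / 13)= 767 / 347250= 0.00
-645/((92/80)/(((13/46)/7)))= -83850/3703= -22.64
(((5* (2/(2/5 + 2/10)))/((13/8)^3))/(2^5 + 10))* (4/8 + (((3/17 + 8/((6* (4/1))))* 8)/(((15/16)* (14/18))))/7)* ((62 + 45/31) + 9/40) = 9113763616/1191395751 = 7.65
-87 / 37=-2.35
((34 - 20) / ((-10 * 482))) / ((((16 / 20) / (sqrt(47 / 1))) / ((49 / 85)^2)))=-16807 * sqrt(47) / 13929800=-0.01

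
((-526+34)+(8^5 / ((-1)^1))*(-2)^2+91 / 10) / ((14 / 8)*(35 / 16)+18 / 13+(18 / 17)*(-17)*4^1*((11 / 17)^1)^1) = 9303562528 / 2926075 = 3179.54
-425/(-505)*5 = 425/101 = 4.21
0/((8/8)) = 0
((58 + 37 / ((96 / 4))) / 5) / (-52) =-1429 / 6240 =-0.23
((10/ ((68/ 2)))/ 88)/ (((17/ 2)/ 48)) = 60/ 3179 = 0.02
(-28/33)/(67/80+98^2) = -2240/25356771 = -0.00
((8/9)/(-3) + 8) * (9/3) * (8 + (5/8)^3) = 6097/32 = 190.53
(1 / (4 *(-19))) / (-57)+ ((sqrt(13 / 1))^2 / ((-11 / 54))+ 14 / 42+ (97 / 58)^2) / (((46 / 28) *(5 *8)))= -17020353281 / 18434652720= -0.92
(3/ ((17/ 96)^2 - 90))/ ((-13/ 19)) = 525312/ 10778963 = 0.05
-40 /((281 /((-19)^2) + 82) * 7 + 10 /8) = -57760 /838529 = -0.07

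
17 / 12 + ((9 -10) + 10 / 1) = 125 / 12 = 10.42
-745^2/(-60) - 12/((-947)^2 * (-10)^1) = 497751415297/53808540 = 9250.42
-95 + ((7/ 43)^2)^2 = -324783694/ 3418801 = -95.00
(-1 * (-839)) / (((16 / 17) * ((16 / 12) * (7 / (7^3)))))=2096661 / 64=32760.33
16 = 16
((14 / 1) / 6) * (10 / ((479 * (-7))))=-10 / 1437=-0.01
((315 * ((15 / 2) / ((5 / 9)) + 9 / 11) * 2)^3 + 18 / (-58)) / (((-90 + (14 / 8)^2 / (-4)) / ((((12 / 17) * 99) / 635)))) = -195823608918505201152 / 220042915895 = -889933711.89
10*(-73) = -730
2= 2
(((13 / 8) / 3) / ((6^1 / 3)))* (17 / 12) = 221 / 576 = 0.38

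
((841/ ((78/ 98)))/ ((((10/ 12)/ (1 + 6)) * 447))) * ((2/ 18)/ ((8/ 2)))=288463/ 522990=0.55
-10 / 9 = -1.11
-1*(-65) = 65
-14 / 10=-7 / 5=-1.40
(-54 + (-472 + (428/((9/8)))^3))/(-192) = -20070912785/69984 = -286792.88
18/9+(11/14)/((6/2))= 95/42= 2.26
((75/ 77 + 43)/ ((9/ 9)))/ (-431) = -3386/ 33187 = -0.10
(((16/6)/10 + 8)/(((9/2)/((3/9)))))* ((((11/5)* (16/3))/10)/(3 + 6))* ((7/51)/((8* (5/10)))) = 38192/13942125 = 0.00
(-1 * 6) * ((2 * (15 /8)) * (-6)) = 135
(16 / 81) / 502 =8 / 20331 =0.00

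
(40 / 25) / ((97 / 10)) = 16 / 97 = 0.16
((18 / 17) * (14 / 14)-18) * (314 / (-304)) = 5652 / 323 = 17.50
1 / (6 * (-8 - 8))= -0.01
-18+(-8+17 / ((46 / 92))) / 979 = -17596 / 979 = -17.97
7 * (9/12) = 21/4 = 5.25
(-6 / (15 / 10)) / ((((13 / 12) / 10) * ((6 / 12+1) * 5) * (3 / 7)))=-448 / 39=-11.49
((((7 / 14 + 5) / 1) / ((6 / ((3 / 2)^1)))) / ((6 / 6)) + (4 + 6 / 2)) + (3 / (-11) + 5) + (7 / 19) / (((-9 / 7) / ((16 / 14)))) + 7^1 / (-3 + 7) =218569 / 15048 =14.52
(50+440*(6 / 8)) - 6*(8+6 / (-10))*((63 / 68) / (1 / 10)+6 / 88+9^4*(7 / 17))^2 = -456414498498271 / 1398760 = -326299364.08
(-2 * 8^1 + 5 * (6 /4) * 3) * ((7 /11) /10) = 91 /220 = 0.41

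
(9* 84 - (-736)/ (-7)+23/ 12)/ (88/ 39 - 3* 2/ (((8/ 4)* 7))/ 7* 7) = 712829/ 1996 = 357.13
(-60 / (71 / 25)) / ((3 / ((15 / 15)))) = -500 / 71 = -7.04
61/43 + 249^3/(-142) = -108718.64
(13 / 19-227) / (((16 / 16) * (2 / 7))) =-15050 / 19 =-792.11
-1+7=6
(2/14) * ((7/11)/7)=1/77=0.01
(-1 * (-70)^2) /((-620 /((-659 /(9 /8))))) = -1291640 /279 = -4629.53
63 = 63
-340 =-340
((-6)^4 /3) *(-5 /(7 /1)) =-308.57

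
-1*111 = -111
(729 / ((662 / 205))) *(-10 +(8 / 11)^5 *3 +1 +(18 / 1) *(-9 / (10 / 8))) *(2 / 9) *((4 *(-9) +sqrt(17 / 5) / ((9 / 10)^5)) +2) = 12546644952222 / 53307881 - 30371931620000 *sqrt(85) / 12953815083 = 213745.47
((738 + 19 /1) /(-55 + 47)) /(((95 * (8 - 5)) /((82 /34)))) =-31037 /38760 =-0.80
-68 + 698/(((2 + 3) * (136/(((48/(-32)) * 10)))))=-5671/68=-83.40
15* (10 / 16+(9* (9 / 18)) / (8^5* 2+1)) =4915815 / 524296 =9.38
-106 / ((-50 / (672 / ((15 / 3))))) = 35616 / 125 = 284.93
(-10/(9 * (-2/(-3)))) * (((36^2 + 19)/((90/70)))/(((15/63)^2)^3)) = -5847978843/625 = -9356766.15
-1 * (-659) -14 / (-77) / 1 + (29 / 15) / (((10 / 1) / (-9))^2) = 3634113 / 5500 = 660.75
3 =3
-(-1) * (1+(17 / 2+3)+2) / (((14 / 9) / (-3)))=-783 / 28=-27.96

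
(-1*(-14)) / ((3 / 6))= 28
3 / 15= 1 / 5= 0.20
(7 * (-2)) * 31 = -434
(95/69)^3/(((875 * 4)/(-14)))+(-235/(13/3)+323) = 2295531725/8541234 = 268.76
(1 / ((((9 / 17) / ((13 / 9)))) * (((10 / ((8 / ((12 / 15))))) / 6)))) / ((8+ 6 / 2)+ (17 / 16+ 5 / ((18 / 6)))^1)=7072 / 5931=1.19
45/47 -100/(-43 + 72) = -3395/1363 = -2.49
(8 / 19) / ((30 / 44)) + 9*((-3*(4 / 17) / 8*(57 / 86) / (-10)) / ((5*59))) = 303715883 / 491670600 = 0.62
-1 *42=-42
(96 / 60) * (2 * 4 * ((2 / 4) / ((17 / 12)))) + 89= 7949 / 85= 93.52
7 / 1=7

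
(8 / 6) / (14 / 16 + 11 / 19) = 608 / 663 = 0.92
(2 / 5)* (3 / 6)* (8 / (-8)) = -1 / 5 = -0.20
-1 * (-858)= 858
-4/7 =-0.57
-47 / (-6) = 47 / 6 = 7.83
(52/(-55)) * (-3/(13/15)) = 36/11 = 3.27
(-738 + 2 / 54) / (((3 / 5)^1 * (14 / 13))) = -1295125 / 1134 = -1142.09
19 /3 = 6.33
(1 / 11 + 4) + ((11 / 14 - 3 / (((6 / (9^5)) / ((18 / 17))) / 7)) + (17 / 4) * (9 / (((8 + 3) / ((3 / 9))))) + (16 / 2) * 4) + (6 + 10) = -104136715 / 476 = -218774.61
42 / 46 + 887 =20422 / 23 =887.91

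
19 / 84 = 0.23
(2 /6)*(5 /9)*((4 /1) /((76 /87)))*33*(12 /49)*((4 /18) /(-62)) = -6380 /259749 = -0.02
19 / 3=6.33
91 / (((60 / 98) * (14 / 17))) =180.48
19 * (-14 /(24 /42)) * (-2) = 931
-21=-21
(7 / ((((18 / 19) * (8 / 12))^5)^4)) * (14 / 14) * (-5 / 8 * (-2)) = 1315649071014108536767446035 / 15335039969789900488704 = 85793.65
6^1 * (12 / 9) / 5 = 8 / 5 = 1.60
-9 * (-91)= 819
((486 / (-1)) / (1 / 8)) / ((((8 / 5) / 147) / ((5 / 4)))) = -893025 / 2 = -446512.50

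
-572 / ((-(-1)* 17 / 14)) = -8008 / 17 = -471.06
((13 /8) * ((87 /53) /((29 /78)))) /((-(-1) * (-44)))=-1521 /9328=-0.16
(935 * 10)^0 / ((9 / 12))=4 / 3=1.33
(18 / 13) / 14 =9 / 91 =0.10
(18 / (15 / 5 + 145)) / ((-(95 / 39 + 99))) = -351 / 292744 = -0.00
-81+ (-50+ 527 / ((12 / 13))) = 5279 / 12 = 439.92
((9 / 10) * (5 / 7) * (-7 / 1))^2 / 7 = 81 / 28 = 2.89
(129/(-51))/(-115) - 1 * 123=-240422/1955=-122.98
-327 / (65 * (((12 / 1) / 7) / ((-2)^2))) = -763 / 65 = -11.74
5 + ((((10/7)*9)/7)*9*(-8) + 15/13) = -80320/637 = -126.09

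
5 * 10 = 50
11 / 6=1.83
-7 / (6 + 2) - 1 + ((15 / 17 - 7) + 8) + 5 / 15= 139 / 408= 0.34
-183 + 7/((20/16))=-887/5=-177.40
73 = 73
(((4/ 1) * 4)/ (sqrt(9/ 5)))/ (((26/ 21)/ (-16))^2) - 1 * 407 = 1584.66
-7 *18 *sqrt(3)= -126 *sqrt(3)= -218.24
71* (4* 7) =1988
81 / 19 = 4.26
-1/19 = -0.05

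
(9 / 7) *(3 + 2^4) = 171 / 7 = 24.43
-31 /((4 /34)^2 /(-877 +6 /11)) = 1963039.07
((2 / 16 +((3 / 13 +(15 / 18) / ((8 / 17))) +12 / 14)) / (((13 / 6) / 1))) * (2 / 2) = 13033 / 9464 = 1.38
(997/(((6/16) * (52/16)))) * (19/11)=606176/429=1413.00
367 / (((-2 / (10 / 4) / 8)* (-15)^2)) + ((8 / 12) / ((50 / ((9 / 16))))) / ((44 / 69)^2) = -113553373 / 6969600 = -16.29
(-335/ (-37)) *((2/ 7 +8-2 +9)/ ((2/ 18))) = 322605/ 259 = 1245.58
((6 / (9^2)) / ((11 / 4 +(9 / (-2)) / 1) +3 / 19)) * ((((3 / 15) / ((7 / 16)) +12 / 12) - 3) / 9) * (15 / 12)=0.01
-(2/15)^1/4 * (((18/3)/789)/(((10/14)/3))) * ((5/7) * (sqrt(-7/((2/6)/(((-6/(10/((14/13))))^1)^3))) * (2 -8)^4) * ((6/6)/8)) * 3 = -428652 * sqrt(130)/5555875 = -0.88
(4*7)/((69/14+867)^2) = 5488/149010849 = 0.00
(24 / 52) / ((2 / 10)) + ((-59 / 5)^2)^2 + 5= 157585068 / 8125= 19395.09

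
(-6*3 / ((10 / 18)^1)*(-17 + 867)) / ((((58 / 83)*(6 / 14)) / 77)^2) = -1531070364285 / 841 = -1820535510.45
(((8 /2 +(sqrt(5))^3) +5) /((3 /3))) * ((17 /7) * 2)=306 /7 +170 * sqrt(5) /7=98.02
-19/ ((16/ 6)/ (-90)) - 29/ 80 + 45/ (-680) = 871517/ 1360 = 640.82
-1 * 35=-35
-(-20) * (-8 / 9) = -160 / 9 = -17.78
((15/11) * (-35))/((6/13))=-2275/22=-103.41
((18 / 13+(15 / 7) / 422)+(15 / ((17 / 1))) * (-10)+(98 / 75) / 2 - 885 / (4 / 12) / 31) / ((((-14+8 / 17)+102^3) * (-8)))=0.00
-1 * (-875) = 875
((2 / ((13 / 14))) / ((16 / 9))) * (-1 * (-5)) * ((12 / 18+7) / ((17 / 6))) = 7245 / 442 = 16.39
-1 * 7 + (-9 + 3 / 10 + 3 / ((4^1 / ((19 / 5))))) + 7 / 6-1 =-761 / 60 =-12.68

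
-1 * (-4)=4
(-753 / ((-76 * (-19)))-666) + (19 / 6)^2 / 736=-666.51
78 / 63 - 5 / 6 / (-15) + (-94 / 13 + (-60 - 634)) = -1146497 / 1638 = -699.94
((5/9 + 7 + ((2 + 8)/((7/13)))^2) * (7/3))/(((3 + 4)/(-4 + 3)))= -155432/1323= -117.48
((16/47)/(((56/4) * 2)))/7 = 4/2303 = 0.00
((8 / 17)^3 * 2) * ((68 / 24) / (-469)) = -512 / 406623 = -0.00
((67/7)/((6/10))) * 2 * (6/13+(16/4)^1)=142.34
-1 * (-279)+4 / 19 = 5305 / 19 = 279.21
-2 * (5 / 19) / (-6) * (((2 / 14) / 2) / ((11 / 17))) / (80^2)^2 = 17 / 71909376000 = 0.00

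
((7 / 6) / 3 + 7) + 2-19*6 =-1883 / 18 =-104.61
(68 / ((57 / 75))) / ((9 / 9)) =1700 / 19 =89.47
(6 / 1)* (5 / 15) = 2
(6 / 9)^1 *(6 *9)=36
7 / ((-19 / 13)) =-91 / 19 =-4.79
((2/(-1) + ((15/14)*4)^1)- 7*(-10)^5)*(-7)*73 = -357701168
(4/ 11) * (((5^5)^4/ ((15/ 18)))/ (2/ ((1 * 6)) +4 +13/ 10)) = 13732910156250000/ 1859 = 7387256673614.85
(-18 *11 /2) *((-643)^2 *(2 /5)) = -81862902 /5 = -16372580.40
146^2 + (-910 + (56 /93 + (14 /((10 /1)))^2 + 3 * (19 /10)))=94926319 /4650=20414.26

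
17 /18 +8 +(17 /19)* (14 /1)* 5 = 24479 /342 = 71.58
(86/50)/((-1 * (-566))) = 43/14150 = 0.00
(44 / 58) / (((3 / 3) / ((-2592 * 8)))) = -456192 / 29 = -15730.76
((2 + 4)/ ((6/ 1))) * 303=303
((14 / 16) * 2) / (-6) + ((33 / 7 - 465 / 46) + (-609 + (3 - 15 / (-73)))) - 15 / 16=-345491995 / 564144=-612.42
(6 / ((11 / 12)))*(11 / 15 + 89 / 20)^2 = 96721 / 550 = 175.86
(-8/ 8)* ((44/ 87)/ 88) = -1/ 174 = -0.01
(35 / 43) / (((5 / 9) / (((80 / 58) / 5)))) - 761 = -948463 / 1247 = -760.60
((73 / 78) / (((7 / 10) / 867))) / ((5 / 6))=126582 / 91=1391.01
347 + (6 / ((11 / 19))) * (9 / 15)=19427 / 55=353.22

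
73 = 73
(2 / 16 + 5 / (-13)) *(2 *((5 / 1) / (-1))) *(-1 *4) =-135 / 13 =-10.38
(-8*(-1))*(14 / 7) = 16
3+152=155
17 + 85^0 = 18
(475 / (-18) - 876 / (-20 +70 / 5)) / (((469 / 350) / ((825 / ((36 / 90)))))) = 74009375 / 402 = 184102.92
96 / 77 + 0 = 96 / 77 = 1.25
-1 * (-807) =807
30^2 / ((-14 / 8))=-3600 / 7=-514.29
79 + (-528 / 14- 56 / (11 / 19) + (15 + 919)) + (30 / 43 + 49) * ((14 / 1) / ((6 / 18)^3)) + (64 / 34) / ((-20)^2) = 27671088947 / 1407175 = 19664.28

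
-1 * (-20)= 20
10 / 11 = 0.91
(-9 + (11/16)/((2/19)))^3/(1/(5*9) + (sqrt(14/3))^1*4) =22186755/4954488832 - 332801325*sqrt(42)/1238622208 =-1.74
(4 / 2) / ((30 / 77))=77 / 15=5.13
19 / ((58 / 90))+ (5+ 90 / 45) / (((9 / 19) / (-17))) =-57874 / 261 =-221.74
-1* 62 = -62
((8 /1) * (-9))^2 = 5184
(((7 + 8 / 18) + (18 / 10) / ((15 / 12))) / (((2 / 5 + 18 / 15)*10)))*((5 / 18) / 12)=1999 / 155520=0.01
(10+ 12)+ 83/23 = 25.61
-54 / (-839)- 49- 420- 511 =-822166 / 839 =-979.94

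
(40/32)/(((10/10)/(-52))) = -65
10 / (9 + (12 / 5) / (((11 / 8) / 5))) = 22 / 39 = 0.56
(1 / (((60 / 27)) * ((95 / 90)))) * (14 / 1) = 567 / 95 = 5.97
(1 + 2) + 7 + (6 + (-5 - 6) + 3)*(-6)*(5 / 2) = 40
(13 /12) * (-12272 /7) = -39884 /21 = -1899.24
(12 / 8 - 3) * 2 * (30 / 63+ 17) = -367 / 7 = -52.43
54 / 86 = 27 / 43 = 0.63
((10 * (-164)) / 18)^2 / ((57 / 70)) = 47068000 / 4617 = 10194.50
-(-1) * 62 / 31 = 2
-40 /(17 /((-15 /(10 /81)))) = 4860 /17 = 285.88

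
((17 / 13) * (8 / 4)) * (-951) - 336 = -36702 / 13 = -2823.23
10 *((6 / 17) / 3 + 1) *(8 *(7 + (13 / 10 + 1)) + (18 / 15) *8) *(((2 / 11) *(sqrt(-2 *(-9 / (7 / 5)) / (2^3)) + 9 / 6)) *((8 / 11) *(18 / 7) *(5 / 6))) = 820800 *sqrt(35) / 14399 + 820800 / 2057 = 736.27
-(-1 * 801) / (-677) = -801 / 677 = -1.18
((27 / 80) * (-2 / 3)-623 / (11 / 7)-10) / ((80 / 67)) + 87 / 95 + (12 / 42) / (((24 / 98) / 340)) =114341399 / 2006400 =56.99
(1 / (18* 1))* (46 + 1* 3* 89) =313 / 18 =17.39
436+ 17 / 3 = 1325 / 3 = 441.67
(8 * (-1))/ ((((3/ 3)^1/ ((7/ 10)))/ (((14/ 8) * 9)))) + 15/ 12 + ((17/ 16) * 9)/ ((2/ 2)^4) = -6191/ 80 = -77.39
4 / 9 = 0.44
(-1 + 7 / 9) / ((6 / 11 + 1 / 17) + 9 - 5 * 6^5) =187 / 32709438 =0.00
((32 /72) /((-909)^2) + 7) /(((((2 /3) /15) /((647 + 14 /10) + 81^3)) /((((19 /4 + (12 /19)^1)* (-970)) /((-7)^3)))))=27471856384238917585 /21539493108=1275417961.16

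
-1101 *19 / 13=-20919 / 13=-1609.15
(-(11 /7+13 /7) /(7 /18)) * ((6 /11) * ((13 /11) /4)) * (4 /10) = -16848 /29645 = -0.57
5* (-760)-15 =-3815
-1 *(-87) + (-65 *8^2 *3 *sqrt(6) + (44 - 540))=-12480 *sqrt(6) - 409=-30978.63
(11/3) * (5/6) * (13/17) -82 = -24377/306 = -79.66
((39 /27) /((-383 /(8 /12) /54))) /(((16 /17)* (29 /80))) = -4420 /11107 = -0.40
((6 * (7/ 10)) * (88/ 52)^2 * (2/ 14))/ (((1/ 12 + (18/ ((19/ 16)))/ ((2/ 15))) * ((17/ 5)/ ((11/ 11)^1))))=331056/ 74522747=0.00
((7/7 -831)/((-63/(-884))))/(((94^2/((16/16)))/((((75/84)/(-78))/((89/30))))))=0.01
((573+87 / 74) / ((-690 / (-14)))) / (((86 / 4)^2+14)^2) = 264376 / 5147167125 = 0.00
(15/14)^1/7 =15/98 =0.15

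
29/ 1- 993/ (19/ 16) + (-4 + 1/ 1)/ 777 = -3972302/ 4921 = -807.21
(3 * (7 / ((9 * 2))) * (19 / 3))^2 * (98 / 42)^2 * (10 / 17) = 4333805 / 24786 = 174.85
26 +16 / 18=242 / 9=26.89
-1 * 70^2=-4900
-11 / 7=-1.57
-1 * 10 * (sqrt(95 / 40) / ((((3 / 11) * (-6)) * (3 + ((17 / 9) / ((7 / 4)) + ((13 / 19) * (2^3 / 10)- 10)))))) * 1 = -36575 * sqrt(38) / 128636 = -1.75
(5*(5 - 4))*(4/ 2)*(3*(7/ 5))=42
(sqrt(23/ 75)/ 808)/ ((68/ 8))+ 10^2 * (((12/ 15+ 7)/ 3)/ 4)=sqrt(69)/ 103020+ 65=65.00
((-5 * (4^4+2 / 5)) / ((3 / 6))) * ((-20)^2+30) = -1102520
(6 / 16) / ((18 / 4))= 1 / 12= 0.08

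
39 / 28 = 1.39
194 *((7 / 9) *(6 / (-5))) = -2716 / 15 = -181.07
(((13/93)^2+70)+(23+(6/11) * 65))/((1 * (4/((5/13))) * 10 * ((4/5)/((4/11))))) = 0.56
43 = 43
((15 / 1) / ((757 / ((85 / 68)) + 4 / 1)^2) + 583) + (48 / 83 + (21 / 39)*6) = 586.81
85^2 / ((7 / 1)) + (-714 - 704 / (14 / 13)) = -2349 / 7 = -335.57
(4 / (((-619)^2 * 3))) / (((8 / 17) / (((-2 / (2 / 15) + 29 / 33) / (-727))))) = 3961 / 27577246653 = 0.00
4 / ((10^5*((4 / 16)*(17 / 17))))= 1 / 6250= 0.00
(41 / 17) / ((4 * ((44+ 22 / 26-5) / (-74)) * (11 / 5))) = -2665 / 5236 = -0.51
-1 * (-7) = 7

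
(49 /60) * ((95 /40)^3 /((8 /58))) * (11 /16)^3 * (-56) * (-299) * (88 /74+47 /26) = 2007160954248989 /1551892480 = 1293363.41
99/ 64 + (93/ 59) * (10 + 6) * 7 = 672465/ 3776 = 178.09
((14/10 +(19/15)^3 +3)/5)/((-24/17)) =-369053/405000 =-0.91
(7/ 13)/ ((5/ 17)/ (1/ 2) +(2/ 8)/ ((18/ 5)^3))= 2776032/ 3060265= 0.91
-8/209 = -0.04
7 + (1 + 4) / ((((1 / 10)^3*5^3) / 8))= 327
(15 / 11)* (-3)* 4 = -180 / 11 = -16.36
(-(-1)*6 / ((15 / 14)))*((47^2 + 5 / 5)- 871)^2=10040357.60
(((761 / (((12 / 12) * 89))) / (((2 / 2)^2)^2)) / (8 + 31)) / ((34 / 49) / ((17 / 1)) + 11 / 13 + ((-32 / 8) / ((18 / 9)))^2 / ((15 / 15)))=37289 / 831171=0.04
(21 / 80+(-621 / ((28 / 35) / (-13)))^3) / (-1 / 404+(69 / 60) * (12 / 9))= 99638573975119827 / 148432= 671274212940.07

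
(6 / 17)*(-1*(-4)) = 24 / 17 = 1.41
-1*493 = -493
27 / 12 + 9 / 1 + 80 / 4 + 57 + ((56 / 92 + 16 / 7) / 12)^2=88.31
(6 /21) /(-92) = -1 /322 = -0.00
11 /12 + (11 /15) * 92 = 4103 /60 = 68.38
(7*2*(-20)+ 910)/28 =45/2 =22.50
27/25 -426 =-424.92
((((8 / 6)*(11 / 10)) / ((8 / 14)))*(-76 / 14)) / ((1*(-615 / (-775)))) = -6479 / 369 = -17.56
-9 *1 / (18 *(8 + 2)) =-1 / 20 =-0.05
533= 533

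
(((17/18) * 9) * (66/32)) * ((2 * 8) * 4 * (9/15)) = 3366/5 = 673.20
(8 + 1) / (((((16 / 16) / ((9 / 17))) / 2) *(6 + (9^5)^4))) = 54 / 68893437601322596573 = 0.00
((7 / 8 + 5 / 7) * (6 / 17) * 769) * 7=205323 / 68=3019.46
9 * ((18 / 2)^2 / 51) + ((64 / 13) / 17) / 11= 34813 / 2431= 14.32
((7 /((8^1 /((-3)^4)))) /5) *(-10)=-567 /4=-141.75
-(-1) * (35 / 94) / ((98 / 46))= 115 / 658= 0.17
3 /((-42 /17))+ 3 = 25 /14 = 1.79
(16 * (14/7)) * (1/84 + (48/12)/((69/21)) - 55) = -831080/483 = -1720.66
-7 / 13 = -0.54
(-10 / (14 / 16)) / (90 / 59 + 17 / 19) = -89680 / 18991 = -4.72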